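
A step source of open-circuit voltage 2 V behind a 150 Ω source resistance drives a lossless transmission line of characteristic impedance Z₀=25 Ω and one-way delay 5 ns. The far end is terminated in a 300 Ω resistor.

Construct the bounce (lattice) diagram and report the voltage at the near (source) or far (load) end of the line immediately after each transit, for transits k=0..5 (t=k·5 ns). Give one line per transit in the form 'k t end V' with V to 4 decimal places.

0 0 source 0.2857
1 5 load 0.5275
2 10 source 0.7002
3 15 load 0.8463
4 20 source 0.9506
5 25 load 1.0390

Γ_L=0.846154, Γ_S=0.714286; launch V₁=2·25/175=0.285714
k=0 src: V=0.2857
k=1 load: inc=0.285714, refl=0.285714·0.846154=0.2418; V=0.000000+0.285714+0.241758=0.5275
k=2 src: inc=0.241758, refl=0.241758·0.714286=0.1727; V=0.285714+0.241758+0.172684=0.7002
k=3 load: inc=0.172684, refl=0.172684·0.846154=0.1461; V=0.527473+0.172684+0.146118=0.8463
k=4 src: inc=0.146118, refl=0.146118·0.714286=0.1044; V=0.700157+0.146118+0.104370=0.9506
k=5 load: inc=0.104370, refl=0.104370·0.846154=0.0883; V=0.846275+0.104370+0.088313=1.0390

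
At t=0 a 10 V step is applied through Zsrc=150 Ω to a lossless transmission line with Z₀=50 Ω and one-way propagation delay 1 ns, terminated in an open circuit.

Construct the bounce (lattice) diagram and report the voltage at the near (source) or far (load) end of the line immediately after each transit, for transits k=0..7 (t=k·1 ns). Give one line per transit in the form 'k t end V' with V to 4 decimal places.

0 0 source 2.5000
1 1 load 5.0000
2 2 source 6.2500
3 3 load 7.5000
4 4 source 8.1250
5 5 load 8.7500
6 6 source 9.0625
7 7 load 9.3750

Γ_L=1.000000, Γ_S=0.500000; launch V₁=10·50/200=2.500000
k=0 src: V=2.5000
k=1 load: inc=2.500000, refl=2.500000·1.000000=2.5000; V=0.000000+2.500000+2.500000=5.0000
k=2 src: inc=2.500000, refl=2.500000·0.500000=1.2500; V=2.500000+2.500000+1.250000=6.2500
k=3 load: inc=1.250000, refl=1.250000·1.000000=1.2500; V=5.000000+1.250000+1.250000=7.5000
k=4 src: inc=1.250000, refl=1.250000·0.500000=0.6250; V=6.250000+1.250000+0.625000=8.1250
k=5 load: inc=0.625000, refl=0.625000·1.000000=0.6250; V=7.500000+0.625000+0.625000=8.7500
k=6 src: inc=0.625000, refl=0.625000·0.500000=0.3125; V=8.125000+0.625000+0.312500=9.0625
k=7 load: inc=0.312500, refl=0.312500·1.000000=0.3125; V=8.750000+0.312500+0.312500=9.3750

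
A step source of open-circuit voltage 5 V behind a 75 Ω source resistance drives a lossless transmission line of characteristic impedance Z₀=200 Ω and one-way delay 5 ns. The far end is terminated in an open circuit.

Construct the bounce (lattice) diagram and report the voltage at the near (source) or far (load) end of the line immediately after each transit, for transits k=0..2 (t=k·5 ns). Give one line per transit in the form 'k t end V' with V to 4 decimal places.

Γ_L=1.000000, Γ_S=-0.454545; launch V₁=5·200/275=3.636364
k=0 src: V=3.6364
k=1 load: inc=3.636364, refl=3.636364·1.000000=3.6364; V=0.000000+3.636364+3.636364=7.2727
k=2 src: inc=3.636364, refl=3.636364·-0.454545=-1.6529; V=3.636364+3.636364+-1.652893=5.6198

0 0 source 3.6364
1 5 load 7.2727
2 10 source 5.6198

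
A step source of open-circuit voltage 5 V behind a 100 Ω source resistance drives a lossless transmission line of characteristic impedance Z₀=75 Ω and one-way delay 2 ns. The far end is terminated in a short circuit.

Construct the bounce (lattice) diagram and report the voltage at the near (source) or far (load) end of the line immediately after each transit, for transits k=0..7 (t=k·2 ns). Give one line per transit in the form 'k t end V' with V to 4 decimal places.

Γ_L=-1.000000, Γ_S=0.142857; launch V₁=5·75/175=2.142857
k=0 src: V=2.1429
k=1 load: inc=2.142857, refl=2.142857·-1.000000=-2.1429; V=0.000000+2.142857+-2.142857=0.0000
k=2 src: inc=-2.142857, refl=-2.142857·0.142857=-0.3061; V=2.142857+-2.142857+-0.306122=-0.3061
k=3 load: inc=-0.306122, refl=-0.306122·-1.000000=0.3061; V=0.000000+-0.306122+0.306122=0.0000
k=4 src: inc=0.306122, refl=0.306122·0.142857=0.0437; V=-0.306122+0.306122+0.043732=0.0437
k=5 load: inc=0.043732, refl=0.043732·-1.000000=-0.0437; V=0.000000+0.043732+-0.043732=0.0000
k=6 src: inc=-0.043732, refl=-0.043732·0.142857=-0.0062; V=0.043732+-0.043732+-0.006247=-0.0062
k=7 load: inc=-0.006247, refl=-0.006247·-1.000000=0.0062; V=0.000000+-0.006247+0.006247=0.0000

0 0 source 2.1429
1 2 load 0.0000
2 4 source -0.3061
3 6 load 0.0000
4 8 source 0.0437
5 10 load 0.0000
6 12 source -0.0062
7 14 load 0.0000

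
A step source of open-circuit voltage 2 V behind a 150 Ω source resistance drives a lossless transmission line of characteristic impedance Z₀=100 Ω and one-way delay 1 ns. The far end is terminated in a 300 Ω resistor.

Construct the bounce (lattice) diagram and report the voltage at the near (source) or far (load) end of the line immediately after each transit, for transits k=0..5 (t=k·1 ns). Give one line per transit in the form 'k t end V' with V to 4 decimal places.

Γ_L=0.500000, Γ_S=0.200000; launch V₁=2·100/250=0.800000
k=0 src: V=0.8000
k=1 load: inc=0.800000, refl=0.800000·0.500000=0.4000; V=0.000000+0.800000+0.400000=1.2000
k=2 src: inc=0.400000, refl=0.400000·0.200000=0.0800; V=0.800000+0.400000+0.080000=1.2800
k=3 load: inc=0.080000, refl=0.080000·0.500000=0.0400; V=1.200000+0.080000+0.040000=1.3200
k=4 src: inc=0.040000, refl=0.040000·0.200000=0.0080; V=1.280000+0.040000+0.008000=1.3280
k=5 load: inc=0.008000, refl=0.008000·0.500000=0.0040; V=1.320000+0.008000+0.004000=1.3320

0 0 source 0.8000
1 1 load 1.2000
2 2 source 1.2800
3 3 load 1.3200
4 4 source 1.3280
5 5 load 1.3320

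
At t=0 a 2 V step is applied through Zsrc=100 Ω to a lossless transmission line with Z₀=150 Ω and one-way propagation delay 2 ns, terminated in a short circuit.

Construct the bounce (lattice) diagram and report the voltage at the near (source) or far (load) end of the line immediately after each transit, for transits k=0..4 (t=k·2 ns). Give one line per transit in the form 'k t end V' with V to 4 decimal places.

Γ_L=-1.000000, Γ_S=-0.200000; launch V₁=2·150/250=1.200000
k=0 src: V=1.2000
k=1 load: inc=1.200000, refl=1.200000·-1.000000=-1.2000; V=0.000000+1.200000+-1.200000=0.0000
k=2 src: inc=-1.200000, refl=-1.200000·-0.200000=0.2400; V=1.200000+-1.200000+0.240000=0.2400
k=3 load: inc=0.240000, refl=0.240000·-1.000000=-0.2400; V=0.000000+0.240000+-0.240000=0.0000
k=4 src: inc=-0.240000, refl=-0.240000·-0.200000=0.0480; V=0.240000+-0.240000+0.048000=0.0480

0 0 source 1.2000
1 2 load 0.0000
2 4 source 0.2400
3 6 load 0.0000
4 8 source 0.0480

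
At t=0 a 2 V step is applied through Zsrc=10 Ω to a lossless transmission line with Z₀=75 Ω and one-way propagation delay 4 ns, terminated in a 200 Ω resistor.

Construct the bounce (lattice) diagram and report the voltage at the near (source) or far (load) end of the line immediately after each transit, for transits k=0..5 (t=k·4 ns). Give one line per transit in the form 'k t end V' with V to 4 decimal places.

Γ_L=0.454545, Γ_S=-0.764706; launch V₁=2·75/85=1.764706
k=0 src: V=1.7647
k=1 load: inc=1.764706, refl=1.764706·0.454545=0.8021; V=0.000000+1.764706+0.802139=2.5668
k=2 src: inc=0.802139, refl=0.802139·-0.764706=-0.6134; V=1.764706+0.802139+-0.613400=1.9534
k=3 load: inc=-0.613400, refl=-0.613400·0.454545=-0.2788; V=2.566845+-0.613400+-0.278818=1.6746
k=4 src: inc=-0.278818, refl=-0.278818·-0.764706=0.2132; V=1.953444+-0.278818+0.213214=1.8878
k=5 load: inc=0.213214, refl=0.213214·0.454545=0.0969; V=1.674626+0.213214+0.096915=1.9848

0 0 source 1.7647
1 4 load 2.5668
2 8 source 1.9534
3 12 load 1.6746
4 16 source 1.8878
5 20 load 1.9848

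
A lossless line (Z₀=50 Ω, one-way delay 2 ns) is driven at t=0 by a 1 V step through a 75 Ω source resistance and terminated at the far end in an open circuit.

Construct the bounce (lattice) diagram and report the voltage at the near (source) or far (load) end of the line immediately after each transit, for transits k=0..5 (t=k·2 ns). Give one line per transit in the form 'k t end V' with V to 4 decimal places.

Γ_L=1.000000, Γ_S=0.200000; launch V₁=1·50/125=0.400000
k=0 src: V=0.4000
k=1 load: inc=0.400000, refl=0.400000·1.000000=0.4000; V=0.000000+0.400000+0.400000=0.8000
k=2 src: inc=0.400000, refl=0.400000·0.200000=0.0800; V=0.400000+0.400000+0.080000=0.8800
k=3 load: inc=0.080000, refl=0.080000·1.000000=0.0800; V=0.800000+0.080000+0.080000=0.9600
k=4 src: inc=0.080000, refl=0.080000·0.200000=0.0160; V=0.880000+0.080000+0.016000=0.9760
k=5 load: inc=0.016000, refl=0.016000·1.000000=0.0160; V=0.960000+0.016000+0.016000=0.9920

0 0 source 0.4000
1 2 load 0.8000
2 4 source 0.8800
3 6 load 0.9600
4 8 source 0.9760
5 10 load 0.9920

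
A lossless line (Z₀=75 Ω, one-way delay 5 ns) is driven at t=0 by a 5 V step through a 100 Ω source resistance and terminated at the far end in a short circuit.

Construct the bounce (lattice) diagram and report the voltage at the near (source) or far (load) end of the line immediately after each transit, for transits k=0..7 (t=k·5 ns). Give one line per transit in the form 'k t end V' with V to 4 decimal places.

Γ_L=-1.000000, Γ_S=0.142857; launch V₁=5·75/175=2.142857
k=0 src: V=2.1429
k=1 load: inc=2.142857, refl=2.142857·-1.000000=-2.1429; V=0.000000+2.142857+-2.142857=0.0000
k=2 src: inc=-2.142857, refl=-2.142857·0.142857=-0.3061; V=2.142857+-2.142857+-0.306122=-0.3061
k=3 load: inc=-0.306122, refl=-0.306122·-1.000000=0.3061; V=0.000000+-0.306122+0.306122=0.0000
k=4 src: inc=0.306122, refl=0.306122·0.142857=0.0437; V=-0.306122+0.306122+0.043732=0.0437
k=5 load: inc=0.043732, refl=0.043732·-1.000000=-0.0437; V=0.000000+0.043732+-0.043732=0.0000
k=6 src: inc=-0.043732, refl=-0.043732·0.142857=-0.0062; V=0.043732+-0.043732+-0.006247=-0.0062
k=7 load: inc=-0.006247, refl=-0.006247·-1.000000=0.0062; V=0.000000+-0.006247+0.006247=0.0000

0 0 source 2.1429
1 5 load 0.0000
2 10 source -0.3061
3 15 load 0.0000
4 20 source 0.0437
5 25 load 0.0000
6 30 source -0.0062
7 35 load 0.0000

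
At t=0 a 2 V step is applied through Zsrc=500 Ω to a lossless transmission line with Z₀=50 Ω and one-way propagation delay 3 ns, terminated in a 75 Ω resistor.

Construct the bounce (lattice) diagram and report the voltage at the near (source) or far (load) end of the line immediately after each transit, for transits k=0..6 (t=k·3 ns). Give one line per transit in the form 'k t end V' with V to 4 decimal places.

0 0 source 0.1818
1 3 load 0.2182
2 6 source 0.2479
3 9 load 0.2539
4 12 source 0.2588
5 15 load 0.2597
6 18 source 0.2605

Γ_L=0.200000, Γ_S=0.818182; launch V₁=2·50/550=0.181818
k=0 src: V=0.1818
k=1 load: inc=0.181818, refl=0.181818·0.200000=0.0364; V=0.000000+0.181818+0.036364=0.2182
k=2 src: inc=0.036364, refl=0.036364·0.818182=0.0298; V=0.181818+0.036364+0.029752=0.2479
k=3 load: inc=0.029752, refl=0.029752·0.200000=0.0060; V=0.218182+0.029752+0.005950=0.2539
k=4 src: inc=0.005950, refl=0.005950·0.818182=0.0049; V=0.247934+0.005950+0.004869=0.2588
k=5 load: inc=0.004869, refl=0.004869·0.200000=0.0010; V=0.253884+0.004869+0.000974=0.2597
k=6 src: inc=0.000974, refl=0.000974·0.818182=0.0008; V=0.258753+0.000974+0.000797=0.2605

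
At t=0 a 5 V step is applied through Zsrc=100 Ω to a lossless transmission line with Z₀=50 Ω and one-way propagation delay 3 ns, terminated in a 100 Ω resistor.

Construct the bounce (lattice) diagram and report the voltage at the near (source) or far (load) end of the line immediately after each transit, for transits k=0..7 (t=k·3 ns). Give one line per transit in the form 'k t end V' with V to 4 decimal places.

Γ_L=0.333333, Γ_S=0.333333; launch V₁=5·50/150=1.666667
k=0 src: V=1.6667
k=1 load: inc=1.666667, refl=1.666667·0.333333=0.5556; V=0.000000+1.666667+0.555556=2.2222
k=2 src: inc=0.555556, refl=0.555556·0.333333=0.1852; V=1.666667+0.555556+0.185185=2.4074
k=3 load: inc=0.185185, refl=0.185185·0.333333=0.0617; V=2.222222+0.185185+0.061728=2.4691
k=4 src: inc=0.061728, refl=0.061728·0.333333=0.0206; V=2.407407+0.061728+0.020576=2.4897
k=5 load: inc=0.020576, refl=0.020576·0.333333=0.0069; V=2.469136+0.020576+0.006859=2.4966
k=6 src: inc=0.006859, refl=0.006859·0.333333=0.0023; V=2.489712+0.006859+0.002286=2.4989
k=7 load: inc=0.002286, refl=0.002286·0.333333=0.0008; V=2.496571+0.002286+0.000762=2.4996

0 0 source 1.6667
1 3 load 2.2222
2 6 source 2.4074
3 9 load 2.4691
4 12 source 2.4897
5 15 load 2.4966
6 18 source 2.4989
7 21 load 2.4996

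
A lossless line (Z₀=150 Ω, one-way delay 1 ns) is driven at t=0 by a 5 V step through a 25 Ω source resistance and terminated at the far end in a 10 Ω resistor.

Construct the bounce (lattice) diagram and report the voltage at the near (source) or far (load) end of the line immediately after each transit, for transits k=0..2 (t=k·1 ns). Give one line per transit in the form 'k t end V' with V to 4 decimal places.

0 0 source 4.2857
1 1 load 0.5357
2 2 source 3.2143

Γ_L=-0.875000, Γ_S=-0.714286; launch V₁=5·150/175=4.285714
k=0 src: V=4.2857
k=1 load: inc=4.285714, refl=4.285714·-0.875000=-3.7500; V=0.000000+4.285714+-3.750000=0.5357
k=2 src: inc=-3.750000, refl=-3.750000·-0.714286=2.6786; V=4.285714+-3.750000+2.678571=3.2143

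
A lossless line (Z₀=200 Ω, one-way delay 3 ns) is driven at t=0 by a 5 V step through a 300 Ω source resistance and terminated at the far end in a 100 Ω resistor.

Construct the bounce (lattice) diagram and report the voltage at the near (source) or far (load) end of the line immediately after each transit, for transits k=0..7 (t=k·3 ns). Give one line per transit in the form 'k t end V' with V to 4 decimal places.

Γ_L=-0.333333, Γ_S=0.200000; launch V₁=5·200/500=2.000000
k=0 src: V=2.0000
k=1 load: inc=2.000000, refl=2.000000·-0.333333=-0.6667; V=0.000000+2.000000+-0.666667=1.3333
k=2 src: inc=-0.666667, refl=-0.666667·0.200000=-0.1333; V=2.000000+-0.666667+-0.133333=1.2000
k=3 load: inc=-0.133333, refl=-0.133333·-0.333333=0.0444; V=1.333333+-0.133333+0.044444=1.2444
k=4 src: inc=0.044444, refl=0.044444·0.200000=0.0089; V=1.200000+0.044444+0.008889=1.2533
k=5 load: inc=0.008889, refl=0.008889·-0.333333=-0.0030; V=1.244444+0.008889+-0.002963=1.2504
k=6 src: inc=-0.002963, refl=-0.002963·0.200000=-0.0006; V=1.253333+-0.002963+-0.000593=1.2498
k=7 load: inc=-0.000593, refl=-0.000593·-0.333333=0.0002; V=1.250370+-0.000593+0.000198=1.2500

0 0 source 2.0000
1 3 load 1.3333
2 6 source 1.2000
3 9 load 1.2444
4 12 source 1.2533
5 15 load 1.2504
6 18 source 1.2498
7 21 load 1.2500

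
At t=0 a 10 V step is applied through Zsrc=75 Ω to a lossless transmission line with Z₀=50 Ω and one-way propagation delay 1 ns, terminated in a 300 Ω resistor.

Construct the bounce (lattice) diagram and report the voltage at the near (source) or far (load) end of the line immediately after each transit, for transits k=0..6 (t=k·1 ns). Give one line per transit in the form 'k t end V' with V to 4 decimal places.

0 0 source 4.0000
1 1 load 6.8571
2 2 source 7.4286
3 3 load 7.8367
4 4 source 7.9184
5 5 load 7.9767
6 6 source 7.9883

Γ_L=0.714286, Γ_S=0.200000; launch V₁=10·50/125=4.000000
k=0 src: V=4.0000
k=1 load: inc=4.000000, refl=4.000000·0.714286=2.8571; V=0.000000+4.000000+2.857143=6.8571
k=2 src: inc=2.857143, refl=2.857143·0.200000=0.5714; V=4.000000+2.857143+0.571429=7.4286
k=3 load: inc=0.571429, refl=0.571429·0.714286=0.4082; V=6.857143+0.571429+0.408163=7.8367
k=4 src: inc=0.408163, refl=0.408163·0.200000=0.0816; V=7.428571+0.408163+0.081633=7.9184
k=5 load: inc=0.081633, refl=0.081633·0.714286=0.0583; V=7.836735+0.081633+0.058309=7.9767
k=6 src: inc=0.058309, refl=0.058309·0.200000=0.0117; V=7.918367+0.058309+0.011662=7.9883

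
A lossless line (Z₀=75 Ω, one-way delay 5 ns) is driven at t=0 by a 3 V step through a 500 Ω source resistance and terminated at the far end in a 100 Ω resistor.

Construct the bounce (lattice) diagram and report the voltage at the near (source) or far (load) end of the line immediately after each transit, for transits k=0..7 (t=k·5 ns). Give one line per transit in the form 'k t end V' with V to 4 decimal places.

Γ_L=0.142857, Γ_S=0.739130; launch V₁=3·75/575=0.391304
k=0 src: V=0.3913
k=1 load: inc=0.391304, refl=0.391304·0.142857=0.0559; V=0.000000+0.391304+0.055901=0.4472
k=2 src: inc=0.055901, refl=0.055901·0.739130=0.0413; V=0.391304+0.055901+0.041318=0.4885
k=3 load: inc=0.041318, refl=0.041318·0.142857=0.0059; V=0.447205+0.041318+0.005903=0.4944
k=4 src: inc=0.005903, refl=0.005903·0.739130=0.0044; V=0.488523+0.005903+0.004363=0.4988
k=5 load: inc=0.004363, refl=0.004363·0.142857=0.0006; V=0.494425+0.004363+0.000623=0.4994
k=6 src: inc=0.000623, refl=0.000623·0.739130=0.0005; V=0.498788+0.000623+0.000461=0.4999
k=7 load: inc=0.000461, refl=0.000461·0.142857=0.0001; V=0.499411+0.000461+0.000066=0.4999

0 0 source 0.3913
1 5 load 0.4472
2 10 source 0.4885
3 15 load 0.4944
4 20 source 0.4988
5 25 load 0.4994
6 30 source 0.4999
7 35 load 0.4999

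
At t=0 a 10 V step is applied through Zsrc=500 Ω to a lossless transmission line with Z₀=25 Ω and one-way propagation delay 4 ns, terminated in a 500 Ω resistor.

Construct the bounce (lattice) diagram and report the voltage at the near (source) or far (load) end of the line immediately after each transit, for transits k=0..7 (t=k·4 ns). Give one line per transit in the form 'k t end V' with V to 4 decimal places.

Γ_L=0.904762, Γ_S=0.904762; launch V₁=10·25/525=0.476190
k=0 src: V=0.4762
k=1 load: inc=0.476190, refl=0.476190·0.904762=0.4308; V=0.000000+0.476190+0.430839=0.9070
k=2 src: inc=0.430839, refl=0.430839·0.904762=0.3898; V=0.476190+0.430839+0.389807=1.2968
k=3 load: inc=0.389807, refl=0.389807·0.904762=0.3527; V=0.907029+0.389807+0.352682=1.6495
k=4 src: inc=0.352682, refl=0.352682·0.904762=0.3191; V=1.296836+0.352682+0.319093=1.9686
k=5 load: inc=0.319093, refl=0.319093·0.904762=0.2887; V=1.649518+0.319093+0.288704=2.2573
k=6 src: inc=0.288704, refl=0.288704·0.904762=0.2612; V=1.968612+0.288704+0.261208=2.5185
k=7 load: inc=0.261208, refl=0.261208·0.904762=0.2363; V=2.257316+0.261208+0.236331=2.7549

0 0 source 0.4762
1 4 load 0.9070
2 8 source 1.2968
3 12 load 1.6495
4 16 source 1.9686
5 20 load 2.2573
6 24 source 2.5185
7 28 load 2.7549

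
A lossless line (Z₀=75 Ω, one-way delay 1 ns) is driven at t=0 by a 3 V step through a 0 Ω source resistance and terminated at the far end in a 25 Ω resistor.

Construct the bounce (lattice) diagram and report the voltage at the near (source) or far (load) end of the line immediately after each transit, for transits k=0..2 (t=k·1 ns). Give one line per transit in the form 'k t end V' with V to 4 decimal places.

0 0 source 3.0000
1 1 load 1.5000
2 2 source 3.0000

Γ_L=-0.500000, Γ_S=-1.000000; launch V₁=3·75/75=3.000000
k=0 src: V=3.0000
k=1 load: inc=3.000000, refl=3.000000·-0.500000=-1.5000; V=0.000000+3.000000+-1.500000=1.5000
k=2 src: inc=-1.500000, refl=-1.500000·-1.000000=1.5000; V=3.000000+-1.500000+1.500000=3.0000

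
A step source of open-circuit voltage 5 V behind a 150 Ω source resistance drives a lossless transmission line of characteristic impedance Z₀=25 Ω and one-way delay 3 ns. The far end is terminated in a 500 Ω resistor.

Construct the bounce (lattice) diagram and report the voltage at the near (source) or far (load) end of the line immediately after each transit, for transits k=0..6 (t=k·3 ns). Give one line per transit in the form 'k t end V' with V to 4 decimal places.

Γ_L=0.904762, Γ_S=0.714286; launch V₁=5·25/175=0.714286
k=0 src: V=0.7143
k=1 load: inc=0.714286, refl=0.714286·0.904762=0.6463; V=0.000000+0.714286+0.646259=1.3605
k=2 src: inc=0.646259, refl=0.646259·0.714286=0.4616; V=0.714286+0.646259+0.461613=1.8222
k=3 load: inc=0.461613, refl=0.461613·0.904762=0.4177; V=1.360544+0.461613+0.417650=2.2398
k=4 src: inc=0.417650, refl=0.417650·0.714286=0.2983; V=1.822157+0.417650+0.298321=2.5381
k=5 load: inc=0.298321, refl=0.298321·0.904762=0.2699; V=2.239807+0.298321+0.269910=2.8080
k=6 src: inc=0.269910, refl=0.269910·0.714286=0.1928; V=2.538129+0.269910+0.192793=3.0008

0 0 source 0.7143
1 3 load 1.3605
2 6 source 1.8222
3 9 load 2.2398
4 12 source 2.5381
5 15 load 2.8080
6 18 source 3.0008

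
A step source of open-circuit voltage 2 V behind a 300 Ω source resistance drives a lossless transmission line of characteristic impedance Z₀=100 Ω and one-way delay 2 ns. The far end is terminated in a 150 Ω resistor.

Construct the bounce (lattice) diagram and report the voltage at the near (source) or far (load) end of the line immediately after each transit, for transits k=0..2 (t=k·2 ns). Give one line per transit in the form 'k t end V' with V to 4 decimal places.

0 0 source 0.5000
1 2 load 0.6000
2 4 source 0.6500

Γ_L=0.200000, Γ_S=0.500000; launch V₁=2·100/400=0.500000
k=0 src: V=0.5000
k=1 load: inc=0.500000, refl=0.500000·0.200000=0.1000; V=0.000000+0.500000+0.100000=0.6000
k=2 src: inc=0.100000, refl=0.100000·0.500000=0.0500; V=0.500000+0.100000+0.050000=0.6500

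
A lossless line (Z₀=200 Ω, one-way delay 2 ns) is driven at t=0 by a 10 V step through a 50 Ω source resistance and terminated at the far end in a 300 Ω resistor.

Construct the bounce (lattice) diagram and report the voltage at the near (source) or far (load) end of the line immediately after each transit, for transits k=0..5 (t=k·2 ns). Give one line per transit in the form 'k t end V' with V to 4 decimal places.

0 0 source 8.0000
1 2 load 9.6000
2 4 source 8.6400
3 6 load 8.4480
4 8 source 8.5632
5 10 load 8.5862

Γ_L=0.200000, Γ_S=-0.600000; launch V₁=10·200/250=8.000000
k=0 src: V=8.0000
k=1 load: inc=8.000000, refl=8.000000·0.200000=1.6000; V=0.000000+8.000000+1.600000=9.6000
k=2 src: inc=1.600000, refl=1.600000·-0.600000=-0.9600; V=8.000000+1.600000+-0.960000=8.6400
k=3 load: inc=-0.960000, refl=-0.960000·0.200000=-0.1920; V=9.600000+-0.960000+-0.192000=8.4480
k=4 src: inc=-0.192000, refl=-0.192000·-0.600000=0.1152; V=8.640000+-0.192000+0.115200=8.5632
k=5 load: inc=0.115200, refl=0.115200·0.200000=0.0230; V=8.448000+0.115200+0.023040=8.5862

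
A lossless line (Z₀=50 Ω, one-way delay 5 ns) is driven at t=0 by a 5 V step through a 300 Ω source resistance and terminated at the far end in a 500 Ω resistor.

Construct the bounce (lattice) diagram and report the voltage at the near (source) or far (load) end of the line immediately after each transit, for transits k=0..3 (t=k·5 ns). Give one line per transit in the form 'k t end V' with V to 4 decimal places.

Γ_L=0.818182, Γ_S=0.714286; launch V₁=5·50/350=0.714286
k=0 src: V=0.7143
k=1 load: inc=0.714286, refl=0.714286·0.818182=0.5844; V=0.000000+0.714286+0.584416=1.2987
k=2 src: inc=0.584416, refl=0.584416·0.714286=0.4174; V=0.714286+0.584416+0.417440=1.7161
k=3 load: inc=0.417440, refl=0.417440·0.818182=0.3415; V=1.298701+0.417440+0.341542=2.0577

0 0 source 0.7143
1 5 load 1.2987
2 10 source 1.7161
3 15 load 2.0577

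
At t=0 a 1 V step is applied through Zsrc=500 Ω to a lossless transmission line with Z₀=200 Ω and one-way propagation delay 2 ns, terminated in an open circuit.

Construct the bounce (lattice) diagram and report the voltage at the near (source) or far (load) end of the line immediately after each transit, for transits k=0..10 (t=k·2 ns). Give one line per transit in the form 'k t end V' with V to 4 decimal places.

Γ_L=1.000000, Γ_S=0.428571; launch V₁=1·200/700=0.285714
k=0 src: V=0.2857
k=1 load: inc=0.285714, refl=0.285714·1.000000=0.2857; V=0.000000+0.285714+0.285714=0.5714
k=2 src: inc=0.285714, refl=0.285714·0.428571=0.1224; V=0.285714+0.285714+0.122449=0.6939
k=3 load: inc=0.122449, refl=0.122449·1.000000=0.1224; V=0.571429+0.122449+0.122449=0.8163
k=4 src: inc=0.122449, refl=0.122449·0.428571=0.0525; V=0.693878+0.122449+0.052478=0.8688
k=5 load: inc=0.052478, refl=0.052478·1.000000=0.0525; V=0.816327+0.052478+0.052478=0.9213
k=6 src: inc=0.052478, refl=0.052478·0.428571=0.0225; V=0.868805+0.052478+0.022491=0.9438
k=7 load: inc=0.022491, refl=0.022491·1.000000=0.0225; V=0.921283+0.022491+0.022491=0.9663
k=8 src: inc=0.022491, refl=0.022491·0.428571=0.0096; V=0.943773+0.022491+0.009639=0.9759
k=9 load: inc=0.009639, refl=0.009639·1.000000=0.0096; V=0.966264+0.009639+0.009639=0.9855
k=10 src: inc=0.009639, refl=0.009639·0.428571=0.0041; V=0.975903+0.009639+0.004131=0.9897

0 0 source 0.2857
1 2 load 0.5714
2 4 source 0.6939
3 6 load 0.8163
4 8 source 0.8688
5 10 load 0.9213
6 12 source 0.9438
7 14 load 0.9663
8 16 source 0.9759
9 18 load 0.9855
10 20 source 0.9897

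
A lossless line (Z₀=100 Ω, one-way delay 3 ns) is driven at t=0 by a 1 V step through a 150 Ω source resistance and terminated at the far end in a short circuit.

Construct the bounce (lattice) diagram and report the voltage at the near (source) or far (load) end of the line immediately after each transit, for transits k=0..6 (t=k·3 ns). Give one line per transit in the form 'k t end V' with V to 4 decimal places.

0 0 source 0.4000
1 3 load 0.0000
2 6 source -0.0800
3 9 load 0.0000
4 12 source 0.0160
5 15 load 0.0000
6 18 source -0.0032

Γ_L=-1.000000, Γ_S=0.200000; launch V₁=1·100/250=0.400000
k=0 src: V=0.4000
k=1 load: inc=0.400000, refl=0.400000·-1.000000=-0.4000; V=0.000000+0.400000+-0.400000=0.0000
k=2 src: inc=-0.400000, refl=-0.400000·0.200000=-0.0800; V=0.400000+-0.400000+-0.080000=-0.0800
k=3 load: inc=-0.080000, refl=-0.080000·-1.000000=0.0800; V=0.000000+-0.080000+0.080000=0.0000
k=4 src: inc=0.080000, refl=0.080000·0.200000=0.0160; V=-0.080000+0.080000+0.016000=0.0160
k=5 load: inc=0.016000, refl=0.016000·-1.000000=-0.0160; V=0.000000+0.016000+-0.016000=0.0000
k=6 src: inc=-0.016000, refl=-0.016000·0.200000=-0.0032; V=0.016000+-0.016000+-0.003200=-0.0032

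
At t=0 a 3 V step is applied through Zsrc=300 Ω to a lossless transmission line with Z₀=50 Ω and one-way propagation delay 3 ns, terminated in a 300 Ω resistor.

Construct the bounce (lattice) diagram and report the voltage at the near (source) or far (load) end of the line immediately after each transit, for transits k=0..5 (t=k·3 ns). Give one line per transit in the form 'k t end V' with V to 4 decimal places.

Γ_L=0.714286, Γ_S=0.714286; launch V₁=3·50/350=0.428571
k=0 src: V=0.4286
k=1 load: inc=0.428571, refl=0.428571·0.714286=0.3061; V=0.000000+0.428571+0.306122=0.7347
k=2 src: inc=0.306122, refl=0.306122·0.714286=0.2187; V=0.428571+0.306122+0.218659=0.9534
k=3 load: inc=0.218659, refl=0.218659·0.714286=0.1562; V=0.734694+0.218659+0.156185=1.1095
k=4 src: inc=0.156185, refl=0.156185·0.714286=0.1116; V=0.953353+0.156185+0.111561=1.2211
k=5 load: inc=0.111561, refl=0.111561·0.714286=0.0797; V=1.109538+0.111561+0.079686=1.3008

0 0 source 0.4286
1 3 load 0.7347
2 6 source 0.9534
3 9 load 1.1095
4 12 source 1.2211
5 15 load 1.3008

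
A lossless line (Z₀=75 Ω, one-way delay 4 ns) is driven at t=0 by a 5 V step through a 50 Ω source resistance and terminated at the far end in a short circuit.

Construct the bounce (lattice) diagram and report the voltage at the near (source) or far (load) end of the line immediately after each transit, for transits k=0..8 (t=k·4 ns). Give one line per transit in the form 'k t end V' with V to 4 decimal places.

Γ_L=-1.000000, Γ_S=-0.200000; launch V₁=5·75/125=3.000000
k=0 src: V=3.0000
k=1 load: inc=3.000000, refl=3.000000·-1.000000=-3.0000; V=0.000000+3.000000+-3.000000=0.0000
k=2 src: inc=-3.000000, refl=-3.000000·-0.200000=0.6000; V=3.000000+-3.000000+0.600000=0.6000
k=3 load: inc=0.600000, refl=0.600000·-1.000000=-0.6000; V=0.000000+0.600000+-0.600000=0.0000
k=4 src: inc=-0.600000, refl=-0.600000·-0.200000=0.1200; V=0.600000+-0.600000+0.120000=0.1200
k=5 load: inc=0.120000, refl=0.120000·-1.000000=-0.1200; V=0.000000+0.120000+-0.120000=0.0000
k=6 src: inc=-0.120000, refl=-0.120000·-0.200000=0.0240; V=0.120000+-0.120000+0.024000=0.0240
k=7 load: inc=0.024000, refl=0.024000·-1.000000=-0.0240; V=0.000000+0.024000+-0.024000=0.0000
k=8 src: inc=-0.024000, refl=-0.024000·-0.200000=0.0048; V=0.024000+-0.024000+0.004800=0.0048

0 0 source 3.0000
1 4 load 0.0000
2 8 source 0.6000
3 12 load 0.0000
4 16 source 0.1200
5 20 load 0.0000
6 24 source 0.0240
7 28 load 0.0000
8 32 source 0.0048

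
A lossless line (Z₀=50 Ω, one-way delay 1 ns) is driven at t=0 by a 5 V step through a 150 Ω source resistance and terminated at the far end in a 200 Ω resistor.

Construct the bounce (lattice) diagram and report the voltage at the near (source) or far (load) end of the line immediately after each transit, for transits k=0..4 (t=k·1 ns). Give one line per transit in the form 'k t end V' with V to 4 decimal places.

0 0 source 1.2500
1 1 load 2.0000
2 2 source 2.3750
3 3 load 2.6000
4 4 source 2.7125

Γ_L=0.600000, Γ_S=0.500000; launch V₁=5·50/200=1.250000
k=0 src: V=1.2500
k=1 load: inc=1.250000, refl=1.250000·0.600000=0.7500; V=0.000000+1.250000+0.750000=2.0000
k=2 src: inc=0.750000, refl=0.750000·0.500000=0.3750; V=1.250000+0.750000+0.375000=2.3750
k=3 load: inc=0.375000, refl=0.375000·0.600000=0.2250; V=2.000000+0.375000+0.225000=2.6000
k=4 src: inc=0.225000, refl=0.225000·0.500000=0.1125; V=2.375000+0.225000+0.112500=2.7125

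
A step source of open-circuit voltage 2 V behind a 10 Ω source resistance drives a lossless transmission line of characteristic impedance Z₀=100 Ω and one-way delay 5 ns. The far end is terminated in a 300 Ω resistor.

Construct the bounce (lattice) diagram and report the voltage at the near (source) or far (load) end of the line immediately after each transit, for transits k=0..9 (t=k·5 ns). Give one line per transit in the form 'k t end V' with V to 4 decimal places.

Γ_L=0.500000, Γ_S=-0.818182; launch V₁=2·100/110=1.818182
k=0 src: V=1.8182
k=1 load: inc=1.818182, refl=1.818182·0.500000=0.9091; V=0.000000+1.818182+0.909091=2.7273
k=2 src: inc=0.909091, refl=0.909091·-0.818182=-0.7438; V=1.818182+0.909091+-0.743802=1.9835
k=3 load: inc=-0.743802, refl=-0.743802·0.500000=-0.3719; V=2.727273+-0.743802+-0.371901=1.6116
k=4 src: inc=-0.371901, refl=-0.371901·-0.818182=0.3043; V=1.983471+-0.371901+0.304282=1.9159
k=5 load: inc=0.304282, refl=0.304282·0.500000=0.1521; V=1.611570+0.304282+0.152141=2.0680
k=6 src: inc=0.152141, refl=0.152141·-0.818182=-0.1245; V=1.915853+0.152141+-0.124479=1.9435
k=7 load: inc=-0.124479, refl=-0.124479·0.500000=-0.0622; V=2.067994+-0.124479+-0.062240=1.8813
k=8 src: inc=-0.062240, refl=-0.062240·-0.818182=0.0509; V=1.943515+-0.062240+0.050923=1.9322
k=9 load: inc=0.050923, refl=0.050923·0.500000=0.0255; V=1.881275+0.050923+0.025462=1.9577

0 0 source 1.8182
1 5 load 2.7273
2 10 source 1.9835
3 15 load 1.6116
4 20 source 1.9159
5 25 load 2.0680
6 30 source 1.9435
7 35 load 1.8813
8 40 source 1.9322
9 45 load 1.9577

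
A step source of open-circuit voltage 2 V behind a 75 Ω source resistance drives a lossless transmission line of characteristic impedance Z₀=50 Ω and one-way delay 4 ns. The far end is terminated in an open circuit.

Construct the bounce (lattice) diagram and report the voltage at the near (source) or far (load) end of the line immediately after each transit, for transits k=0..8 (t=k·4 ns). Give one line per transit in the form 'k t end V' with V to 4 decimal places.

0 0 source 0.8000
1 4 load 1.6000
2 8 source 1.7600
3 12 load 1.9200
4 16 source 1.9520
5 20 load 1.9840
6 24 source 1.9904
7 28 load 1.9968
8 32 source 1.9981

Γ_L=1.000000, Γ_S=0.200000; launch V₁=2·50/125=0.800000
k=0 src: V=0.8000
k=1 load: inc=0.800000, refl=0.800000·1.000000=0.8000; V=0.000000+0.800000+0.800000=1.6000
k=2 src: inc=0.800000, refl=0.800000·0.200000=0.1600; V=0.800000+0.800000+0.160000=1.7600
k=3 load: inc=0.160000, refl=0.160000·1.000000=0.1600; V=1.600000+0.160000+0.160000=1.9200
k=4 src: inc=0.160000, refl=0.160000·0.200000=0.0320; V=1.760000+0.160000+0.032000=1.9520
k=5 load: inc=0.032000, refl=0.032000·1.000000=0.0320; V=1.920000+0.032000+0.032000=1.9840
k=6 src: inc=0.032000, refl=0.032000·0.200000=0.0064; V=1.952000+0.032000+0.006400=1.9904
k=7 load: inc=0.006400, refl=0.006400·1.000000=0.0064; V=1.984000+0.006400+0.006400=1.9968
k=8 src: inc=0.006400, refl=0.006400·0.200000=0.0013; V=1.990400+0.006400+0.001280=1.9981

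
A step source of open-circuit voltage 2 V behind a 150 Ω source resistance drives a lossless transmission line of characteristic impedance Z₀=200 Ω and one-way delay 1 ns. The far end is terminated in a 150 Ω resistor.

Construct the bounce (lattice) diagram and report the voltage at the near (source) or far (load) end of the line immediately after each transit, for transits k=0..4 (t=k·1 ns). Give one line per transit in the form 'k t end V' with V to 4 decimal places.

0 0 source 1.1429
1 1 load 0.9796
2 2 source 1.0029
3 3 load 0.9996
4 4 source 1.0001

Γ_L=-0.142857, Γ_S=-0.142857; launch V₁=2·200/350=1.142857
k=0 src: V=1.1429
k=1 load: inc=1.142857, refl=1.142857·-0.142857=-0.1633; V=0.000000+1.142857+-0.163265=0.9796
k=2 src: inc=-0.163265, refl=-0.163265·-0.142857=0.0233; V=1.142857+-0.163265+0.023324=1.0029
k=3 load: inc=0.023324, refl=0.023324·-0.142857=-0.0033; V=0.979592+0.023324+-0.003332=0.9996
k=4 src: inc=-0.003332, refl=-0.003332·-0.142857=0.0005; V=1.002915+-0.003332+0.000476=1.0001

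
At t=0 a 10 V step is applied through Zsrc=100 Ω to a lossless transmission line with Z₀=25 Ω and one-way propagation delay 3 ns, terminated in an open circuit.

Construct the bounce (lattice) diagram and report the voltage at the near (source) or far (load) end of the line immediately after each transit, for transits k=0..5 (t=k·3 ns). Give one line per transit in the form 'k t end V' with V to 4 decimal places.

Γ_L=1.000000, Γ_S=0.600000; launch V₁=10·25/125=2.000000
k=0 src: V=2.0000
k=1 load: inc=2.000000, refl=2.000000·1.000000=2.0000; V=0.000000+2.000000+2.000000=4.0000
k=2 src: inc=2.000000, refl=2.000000·0.600000=1.2000; V=2.000000+2.000000+1.200000=5.2000
k=3 load: inc=1.200000, refl=1.200000·1.000000=1.2000; V=4.000000+1.200000+1.200000=6.4000
k=4 src: inc=1.200000, refl=1.200000·0.600000=0.7200; V=5.200000+1.200000+0.720000=7.1200
k=5 load: inc=0.720000, refl=0.720000·1.000000=0.7200; V=6.400000+0.720000+0.720000=7.8400

0 0 source 2.0000
1 3 load 4.0000
2 6 source 5.2000
3 9 load 6.4000
4 12 source 7.1200
5 15 load 7.8400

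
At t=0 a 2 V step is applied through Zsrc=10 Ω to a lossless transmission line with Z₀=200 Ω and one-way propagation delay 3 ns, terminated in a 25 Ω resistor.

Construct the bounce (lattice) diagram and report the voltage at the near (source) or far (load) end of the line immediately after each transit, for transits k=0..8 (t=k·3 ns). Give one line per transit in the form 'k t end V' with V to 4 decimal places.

0 0 source 1.9048
1 3 load 0.4233
2 6 source 1.7637
3 9 load 0.7211
4 12 source 1.6644
5 15 load 0.9308
6 18 source 1.5945
7 21 load 1.0783
8 24 source 1.5453

Γ_L=-0.777778, Γ_S=-0.904762; launch V₁=2·200/210=1.904762
k=0 src: V=1.9048
k=1 load: inc=1.904762, refl=1.904762·-0.777778=-1.4815; V=0.000000+1.904762+-1.481481=0.4233
k=2 src: inc=-1.481481, refl=-1.481481·-0.904762=1.3404; V=1.904762+-1.481481+1.340388=1.7637
k=3 load: inc=1.340388, refl=1.340388·-0.777778=-1.0425; V=0.423280+1.340388+-1.042524=0.7211
k=4 src: inc=-1.042524, refl=-1.042524·-0.904762=0.9432; V=1.763668+-1.042524+0.943236=1.6644
k=5 load: inc=0.943236, refl=0.943236·-0.777778=-0.7336; V=0.721144+0.943236+-0.733628=0.9308
k=6 src: inc=-0.733628, refl=-0.733628·-0.904762=0.6638; V=1.664380+-0.733628+0.663759=1.5945
k=7 load: inc=0.663759, refl=0.663759·-0.777778=-0.5163; V=0.930752+0.663759+-0.516257=1.0783
k=8 src: inc=-0.516257, refl=-0.516257·-0.904762=0.4671; V=1.594511+-0.516257+0.467089=1.5453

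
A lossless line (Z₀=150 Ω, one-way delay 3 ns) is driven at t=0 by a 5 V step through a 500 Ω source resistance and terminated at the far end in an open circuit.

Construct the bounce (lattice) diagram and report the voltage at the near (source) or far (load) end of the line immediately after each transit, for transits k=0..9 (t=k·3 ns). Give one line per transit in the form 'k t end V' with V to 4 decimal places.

Γ_L=1.000000, Γ_S=0.538462; launch V₁=5·150/650=1.153846
k=0 src: V=1.1538
k=1 load: inc=1.153846, refl=1.153846·1.000000=1.1538; V=0.000000+1.153846+1.153846=2.3077
k=2 src: inc=1.153846, refl=1.153846·0.538462=0.6213; V=1.153846+1.153846+0.621302=2.9290
k=3 load: inc=0.621302, refl=0.621302·1.000000=0.6213; V=2.307692+0.621302+0.621302=3.5503
k=4 src: inc=0.621302, refl=0.621302·0.538462=0.3345; V=2.928994+0.621302+0.334547=3.8848
k=5 load: inc=0.334547, refl=0.334547·1.000000=0.3345; V=3.550296+0.334547+0.334547=4.2194
k=6 src: inc=0.334547, refl=0.334547·0.538462=0.1801; V=3.884843+0.334547+0.180141=4.3995
k=7 load: inc=0.180141, refl=0.180141·1.000000=0.1801; V=4.219390+0.180141+0.180141=4.5797
k=8 src: inc=0.180141, refl=0.180141·0.538462=0.0970; V=4.399531+0.180141+0.096999=4.6767
k=9 load: inc=0.096999, refl=0.096999·1.000000=0.0970; V=4.579672+0.096999+0.096999=4.7737

0 0 source 1.1538
1 3 load 2.3077
2 6 source 2.9290
3 9 load 3.5503
4 12 source 3.8848
5 15 load 4.2194
6 18 source 4.3995
7 21 load 4.5797
8 24 source 4.6767
9 27 load 4.7737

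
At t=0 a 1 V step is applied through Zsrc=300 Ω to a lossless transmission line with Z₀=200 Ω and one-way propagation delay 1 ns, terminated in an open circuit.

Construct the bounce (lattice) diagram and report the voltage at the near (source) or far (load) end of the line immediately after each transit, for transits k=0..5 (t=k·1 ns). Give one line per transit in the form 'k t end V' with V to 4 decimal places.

0 0 source 0.4000
1 1 load 0.8000
2 2 source 0.8800
3 3 load 0.9600
4 4 source 0.9760
5 5 load 0.9920

Γ_L=1.000000, Γ_S=0.200000; launch V₁=1·200/500=0.400000
k=0 src: V=0.4000
k=1 load: inc=0.400000, refl=0.400000·1.000000=0.4000; V=0.000000+0.400000+0.400000=0.8000
k=2 src: inc=0.400000, refl=0.400000·0.200000=0.0800; V=0.400000+0.400000+0.080000=0.8800
k=3 load: inc=0.080000, refl=0.080000·1.000000=0.0800; V=0.800000+0.080000+0.080000=0.9600
k=4 src: inc=0.080000, refl=0.080000·0.200000=0.0160; V=0.880000+0.080000+0.016000=0.9760
k=5 load: inc=0.016000, refl=0.016000·1.000000=0.0160; V=0.960000+0.016000+0.016000=0.9920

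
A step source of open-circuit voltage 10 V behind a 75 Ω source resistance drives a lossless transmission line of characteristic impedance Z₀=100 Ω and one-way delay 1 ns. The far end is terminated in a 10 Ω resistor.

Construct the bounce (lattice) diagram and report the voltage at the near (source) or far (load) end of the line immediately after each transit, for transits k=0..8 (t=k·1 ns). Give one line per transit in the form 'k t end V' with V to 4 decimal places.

Γ_L=-0.818182, Γ_S=-0.142857; launch V₁=10·100/175=5.714286
k=0 src: V=5.7143
k=1 load: inc=5.714286, refl=5.714286·-0.818182=-4.6753; V=0.000000+5.714286+-4.675325=1.0390
k=2 src: inc=-4.675325, refl=-4.675325·-0.142857=0.6679; V=5.714286+-4.675325+0.667904=1.7069
k=3 load: inc=0.667904, refl=0.667904·-0.818182=-0.5465; V=1.038961+0.667904+-0.546467=1.1604
k=4 src: inc=-0.546467, refl=-0.546467·-0.142857=0.0781; V=1.706865+-0.546467+0.078067=1.2385
k=5 load: inc=0.078067, refl=0.078067·-0.818182=-0.0639; V=1.160398+0.078067+-0.063873=1.1746
k=6 src: inc=-0.063873, refl=-0.063873·-0.142857=0.0091; V=1.238465+-0.063873+0.009125=1.1837
k=7 load: inc=0.009125, refl=0.009125·-0.818182=-0.0075; V=1.174592+0.009125+-0.007466=1.1763
k=8 src: inc=-0.007466, refl=-0.007466·-0.142857=0.0011; V=1.183717+-0.007466+0.001067=1.1773

0 0 source 5.7143
1 1 load 1.0390
2 2 source 1.7069
3 3 load 1.1604
4 4 source 1.2385
5 5 load 1.1746
6 6 source 1.1837
7 7 load 1.1763
8 8 source 1.1773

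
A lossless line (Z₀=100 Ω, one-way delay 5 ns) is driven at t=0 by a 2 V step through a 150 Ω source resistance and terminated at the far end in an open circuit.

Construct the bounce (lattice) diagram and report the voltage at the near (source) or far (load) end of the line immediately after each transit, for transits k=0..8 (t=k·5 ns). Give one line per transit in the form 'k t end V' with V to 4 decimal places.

Γ_L=1.000000, Γ_S=0.200000; launch V₁=2·100/250=0.800000
k=0 src: V=0.8000
k=1 load: inc=0.800000, refl=0.800000·1.000000=0.8000; V=0.000000+0.800000+0.800000=1.6000
k=2 src: inc=0.800000, refl=0.800000·0.200000=0.1600; V=0.800000+0.800000+0.160000=1.7600
k=3 load: inc=0.160000, refl=0.160000·1.000000=0.1600; V=1.600000+0.160000+0.160000=1.9200
k=4 src: inc=0.160000, refl=0.160000·0.200000=0.0320; V=1.760000+0.160000+0.032000=1.9520
k=5 load: inc=0.032000, refl=0.032000·1.000000=0.0320; V=1.920000+0.032000+0.032000=1.9840
k=6 src: inc=0.032000, refl=0.032000·0.200000=0.0064; V=1.952000+0.032000+0.006400=1.9904
k=7 load: inc=0.006400, refl=0.006400·1.000000=0.0064; V=1.984000+0.006400+0.006400=1.9968
k=8 src: inc=0.006400, refl=0.006400·0.200000=0.0013; V=1.990400+0.006400+0.001280=1.9981

0 0 source 0.8000
1 5 load 1.6000
2 10 source 1.7600
3 15 load 1.9200
4 20 source 1.9520
5 25 load 1.9840
6 30 source 1.9904
7 35 load 1.9968
8 40 source 1.9981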